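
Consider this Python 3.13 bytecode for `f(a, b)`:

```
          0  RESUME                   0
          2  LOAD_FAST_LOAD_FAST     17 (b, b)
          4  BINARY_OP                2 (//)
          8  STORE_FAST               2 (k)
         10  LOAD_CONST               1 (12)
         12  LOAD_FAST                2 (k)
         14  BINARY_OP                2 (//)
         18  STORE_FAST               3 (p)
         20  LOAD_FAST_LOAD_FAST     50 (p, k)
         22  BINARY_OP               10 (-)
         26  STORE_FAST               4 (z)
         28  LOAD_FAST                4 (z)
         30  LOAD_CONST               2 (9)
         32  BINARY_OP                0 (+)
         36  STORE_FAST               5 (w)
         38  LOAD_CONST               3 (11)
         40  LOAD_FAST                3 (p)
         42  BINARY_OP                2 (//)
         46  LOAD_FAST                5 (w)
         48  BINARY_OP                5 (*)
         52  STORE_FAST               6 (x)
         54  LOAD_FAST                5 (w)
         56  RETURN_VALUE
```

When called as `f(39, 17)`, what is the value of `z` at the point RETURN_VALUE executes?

LOAD_FAST_LOAD_FAST b,b → push 17,17. Stack: [17, 17]
BINARY_OP // → 17 // 17 = 1. Stack: [1]
STORE_FAST k → k=1. Stack: []
LOAD_CONST → push 12. Stack: [12]
LOAD_FAST k → push 1. Stack: [12, 1]
BINARY_OP // → 12 // 1 = 12. Stack: [12]
STORE_FAST p → p=12. Stack: []
LOAD_FAST_LOAD_FAST p,k → push 12,1. Stack: [12, 1]
BINARY_OP - → 12 - 1 = 11. Stack: [11]
STORE_FAST z → z=11. Stack: []
LOAD_FAST z → push 11. Stack: [11]
LOAD_CONST → push 9. Stack: [11, 9]
BINARY_OP + → 11 + 9 = 20. Stack: [20]
STORE_FAST w → w=20. Stack: []
LOAD_CONST → push 11. Stack: [11]
LOAD_FAST p → push 12. Stack: [11, 12]
BINARY_OP // → 11 // 12 = 0. Stack: [0]
LOAD_FAST w → push 20. Stack: [0, 20]
BINARY_OP * → 0 * 20 = 0. Stack: [0]
STORE_FAST x → x=0. Stack: []
LOAD_FAST w → push 20. Stack: [20]
RETURN_VALUE → return 20.

11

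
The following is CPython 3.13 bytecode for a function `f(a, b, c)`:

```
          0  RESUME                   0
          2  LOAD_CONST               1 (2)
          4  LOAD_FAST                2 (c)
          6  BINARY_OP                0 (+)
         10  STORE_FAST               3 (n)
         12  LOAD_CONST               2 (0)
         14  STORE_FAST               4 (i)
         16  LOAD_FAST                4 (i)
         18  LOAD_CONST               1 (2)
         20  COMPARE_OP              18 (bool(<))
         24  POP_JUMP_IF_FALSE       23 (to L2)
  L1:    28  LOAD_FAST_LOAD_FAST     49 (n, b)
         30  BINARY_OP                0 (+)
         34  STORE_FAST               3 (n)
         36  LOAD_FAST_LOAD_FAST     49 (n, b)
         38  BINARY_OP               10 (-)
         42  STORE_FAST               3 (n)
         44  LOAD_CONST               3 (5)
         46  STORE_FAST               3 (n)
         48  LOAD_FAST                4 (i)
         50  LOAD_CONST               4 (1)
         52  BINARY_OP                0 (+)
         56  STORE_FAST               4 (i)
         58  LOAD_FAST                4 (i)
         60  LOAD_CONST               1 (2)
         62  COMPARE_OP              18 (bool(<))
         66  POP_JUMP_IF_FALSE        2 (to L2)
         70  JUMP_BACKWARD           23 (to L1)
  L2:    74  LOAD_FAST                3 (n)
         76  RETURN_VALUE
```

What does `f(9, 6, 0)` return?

5

LOAD_CONST → push 2. Stack: [2]
LOAD_FAST c → push 0. Stack: [2, 0]
BINARY_OP + → 2 + 0 = 2. Stack: [2]
STORE_FAST n → n=2. Stack: []
LOAD_CONST → push 0. Stack: [0]
STORE_FAST i → i=0. Stack: []
LOAD_FAST i → push 0. Stack: [0]
LOAD_CONST → push 2. Stack: [0, 2]
COMPARE_OP bool(<) → 0 vs 2 = True. Stack: [True]
POP_JUMP_IF_FALSE → pop True; no jump. Stack: []
LOAD_FAST_LOAD_FAST n,b → push 2,6. Stack: [2, 6]
BINARY_OP + → 2 + 6 = 8. Stack: [8]
STORE_FAST n → n=8. Stack: []
LOAD_FAST_LOAD_FAST n,b → push 8,6. Stack: [8, 6]
BINARY_OP - → 8 - 6 = 2. Stack: [2]
STORE_FAST n → n=2. Stack: []
LOAD_CONST → push 5. Stack: [5]
STORE_FAST n → n=5. Stack: []
LOAD_FAST i → push 0. Stack: [0]
LOAD_CONST → push 1. Stack: [0, 1]
BINARY_OP + → 0 + 1 = 1. Stack: [1]
STORE_FAST i → i=1. Stack: []
LOAD_FAST i → push 1. Stack: [1]
LOAD_CONST → push 2. Stack: [1, 2]
COMPARE_OP bool(<) → 1 vs 2 = True. Stack: [True]
POP_JUMP_IF_FALSE → pop True; no jump. Stack: []
LOAD_FAST_LOAD_FAST n,b → push 5,6. Stack: [5, 6]
BINARY_OP + → 5 + 6 = 11. Stack: [11]
STORE_FAST n → n=11. Stack: []
LOAD_FAST_LOAD_FAST n,b → push 11,6. Stack: [11, 6]
BINARY_OP - → 11 - 6 = 5. Stack: [5]
STORE_FAST n → n=5. Stack: []
LOAD_CONST → push 5. Stack: [5]
STORE_FAST n → n=5. Stack: []
LOAD_FAST i → push 1. Stack: [1]
LOAD_CONST → push 1. Stack: [1, 1]
BINARY_OP + → 1 + 1 = 2. Stack: [2]
STORE_FAST i → i=2. Stack: []
LOAD_FAST i → push 2. Stack: [2]
LOAD_CONST → push 2. Stack: [2, 2]
COMPARE_OP bool(<) → 2 vs 2 = False. Stack: [False]
POP_JUMP_IF_FALSE → pop False; jump. Stack: []
LOAD_FAST n → push 5. Stack: [5]
RETURN_VALUE → return 5.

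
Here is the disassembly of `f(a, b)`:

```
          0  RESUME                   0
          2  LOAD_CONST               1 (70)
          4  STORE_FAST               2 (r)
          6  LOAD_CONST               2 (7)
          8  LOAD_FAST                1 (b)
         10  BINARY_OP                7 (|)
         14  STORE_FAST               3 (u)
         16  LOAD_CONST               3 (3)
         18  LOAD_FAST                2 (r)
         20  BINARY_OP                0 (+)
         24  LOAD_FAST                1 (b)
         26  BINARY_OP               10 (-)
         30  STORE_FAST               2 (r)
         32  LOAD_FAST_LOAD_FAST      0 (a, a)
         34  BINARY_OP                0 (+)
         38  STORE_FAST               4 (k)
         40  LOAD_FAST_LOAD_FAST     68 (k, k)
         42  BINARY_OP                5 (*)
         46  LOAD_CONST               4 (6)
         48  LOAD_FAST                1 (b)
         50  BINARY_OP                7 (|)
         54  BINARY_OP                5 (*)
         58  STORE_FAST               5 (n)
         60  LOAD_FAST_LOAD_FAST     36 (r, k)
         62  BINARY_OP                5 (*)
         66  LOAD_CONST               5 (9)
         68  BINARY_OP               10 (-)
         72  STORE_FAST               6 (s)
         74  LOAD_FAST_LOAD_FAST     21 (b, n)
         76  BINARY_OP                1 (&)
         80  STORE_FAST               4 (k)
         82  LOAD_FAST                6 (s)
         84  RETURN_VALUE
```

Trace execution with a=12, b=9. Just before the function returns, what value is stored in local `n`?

LOAD_CONST → push 70. Stack: [70]
STORE_FAST r → r=70. Stack: []
LOAD_CONST → push 7. Stack: [7]
LOAD_FAST b → push 9. Stack: [7, 9]
BINARY_OP | → 7 | 9 = 15. Stack: [15]
STORE_FAST u → u=15. Stack: []
LOAD_CONST → push 3. Stack: [3]
LOAD_FAST r → push 70. Stack: [3, 70]
BINARY_OP + → 3 + 70 = 73. Stack: [73]
LOAD_FAST b → push 9. Stack: [73, 9]
BINARY_OP - → 73 - 9 = 64. Stack: [64]
STORE_FAST r → r=64. Stack: []
LOAD_FAST_LOAD_FAST a,a → push 12,12. Stack: [12, 12]
BINARY_OP + → 12 + 12 = 24. Stack: [24]
STORE_FAST k → k=24. Stack: []
LOAD_FAST_LOAD_FAST k,k → push 24,24. Stack: [24, 24]
BINARY_OP * → 24 * 24 = 576. Stack: [576]
LOAD_CONST → push 6. Stack: [576, 6]
LOAD_FAST b → push 9. Stack: [576, 6, 9]
BINARY_OP | → 6 | 9 = 15. Stack: [576, 15]
BINARY_OP * → 576 * 15 = 8640. Stack: [8640]
STORE_FAST n → n=8640. Stack: []
LOAD_FAST_LOAD_FAST r,k → push 64,24. Stack: [64, 24]
BINARY_OP * → 64 * 24 = 1536. Stack: [1536]
LOAD_CONST → push 9. Stack: [1536, 9]
BINARY_OP - → 1536 - 9 = 1527. Stack: [1527]
STORE_FAST s → s=1527. Stack: []
LOAD_FAST_LOAD_FAST b,n → push 9,8640. Stack: [9, 8640]
BINARY_OP & → 9 & 8640 = 0. Stack: [0]
STORE_FAST k → k=0. Stack: []
LOAD_FAST s → push 1527. Stack: [1527]
RETURN_VALUE → return 1527.

8640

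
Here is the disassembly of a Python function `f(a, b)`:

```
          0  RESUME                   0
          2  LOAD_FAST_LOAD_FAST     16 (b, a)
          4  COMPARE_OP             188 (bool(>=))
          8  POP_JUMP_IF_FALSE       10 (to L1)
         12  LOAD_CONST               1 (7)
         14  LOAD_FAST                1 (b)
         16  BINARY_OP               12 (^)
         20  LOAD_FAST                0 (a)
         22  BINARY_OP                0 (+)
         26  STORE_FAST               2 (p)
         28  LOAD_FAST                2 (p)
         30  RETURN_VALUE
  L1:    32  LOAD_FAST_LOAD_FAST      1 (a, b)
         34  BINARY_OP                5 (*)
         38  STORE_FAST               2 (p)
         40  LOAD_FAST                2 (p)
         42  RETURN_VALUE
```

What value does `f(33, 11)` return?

363

LOAD_FAST_LOAD_FAST b,a → push 11,33. Stack: [11, 33]
COMPARE_OP bool(>=) → 11 vs 33 = False. Stack: [False]
POP_JUMP_IF_FALSE → pop False; jump. Stack: []
LOAD_FAST_LOAD_FAST a,b → push 33,11. Stack: [33, 11]
BINARY_OP * → 33 * 11 = 363. Stack: [363]
STORE_FAST p → p=363. Stack: []
LOAD_FAST p → push 363. Stack: [363]
RETURN_VALUE → return 363.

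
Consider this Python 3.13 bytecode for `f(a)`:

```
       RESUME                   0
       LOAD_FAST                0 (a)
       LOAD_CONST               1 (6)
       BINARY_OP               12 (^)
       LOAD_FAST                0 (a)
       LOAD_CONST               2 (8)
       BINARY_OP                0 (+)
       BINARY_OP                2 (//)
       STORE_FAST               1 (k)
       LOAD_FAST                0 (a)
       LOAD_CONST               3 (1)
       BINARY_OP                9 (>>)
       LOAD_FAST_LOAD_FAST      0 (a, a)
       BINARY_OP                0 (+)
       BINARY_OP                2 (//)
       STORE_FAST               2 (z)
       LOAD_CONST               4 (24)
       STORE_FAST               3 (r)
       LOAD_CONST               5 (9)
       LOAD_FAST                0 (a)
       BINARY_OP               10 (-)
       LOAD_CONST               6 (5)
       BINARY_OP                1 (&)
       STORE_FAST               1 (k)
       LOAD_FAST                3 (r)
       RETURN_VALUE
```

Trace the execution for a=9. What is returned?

24

LOAD_FAST a → push 9. Stack: [9]
LOAD_CONST → push 6. Stack: [9, 6]
BINARY_OP ^ → 9 ^ 6 = 15. Stack: [15]
LOAD_FAST a → push 9. Stack: [15, 9]
LOAD_CONST → push 8. Stack: [15, 9, 8]
BINARY_OP + → 9 + 8 = 17. Stack: [15, 17]
BINARY_OP // → 15 // 17 = 0. Stack: [0]
STORE_FAST k → k=0. Stack: []
LOAD_FAST a → push 9. Stack: [9]
LOAD_CONST → push 1. Stack: [9, 1]
BINARY_OP >> → 9 >> 1 = 4. Stack: [4]
LOAD_FAST_LOAD_FAST a,a → push 9,9. Stack: [4, 9, 9]
BINARY_OP + → 9 + 9 = 18. Stack: [4, 18]
BINARY_OP // → 4 // 18 = 0. Stack: [0]
STORE_FAST z → z=0. Stack: []
LOAD_CONST → push 24. Stack: [24]
STORE_FAST r → r=24. Stack: []
LOAD_CONST → push 9. Stack: [9]
LOAD_FAST a → push 9. Stack: [9, 9]
BINARY_OP - → 9 - 9 = 0. Stack: [0]
LOAD_CONST → push 5. Stack: [0, 5]
BINARY_OP & → 0 & 5 = 0. Stack: [0]
STORE_FAST k → k=0. Stack: []
LOAD_FAST r → push 24. Stack: [24]
RETURN_VALUE → return 24.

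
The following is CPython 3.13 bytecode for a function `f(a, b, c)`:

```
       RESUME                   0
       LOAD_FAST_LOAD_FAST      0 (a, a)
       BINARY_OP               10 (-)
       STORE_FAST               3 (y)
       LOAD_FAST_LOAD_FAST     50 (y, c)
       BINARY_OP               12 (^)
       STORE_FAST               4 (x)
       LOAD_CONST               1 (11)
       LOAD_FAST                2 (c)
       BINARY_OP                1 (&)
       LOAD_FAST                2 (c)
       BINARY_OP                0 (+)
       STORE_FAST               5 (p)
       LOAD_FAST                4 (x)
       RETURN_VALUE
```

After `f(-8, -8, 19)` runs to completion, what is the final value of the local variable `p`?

22

LOAD_FAST_LOAD_FAST a,a → push -8,-8. Stack: [-8, -8]
BINARY_OP - → -8 - -8 = 0. Stack: [0]
STORE_FAST y → y=0. Stack: []
LOAD_FAST_LOAD_FAST y,c → push 0,19. Stack: [0, 19]
BINARY_OP ^ → 0 ^ 19 = 19. Stack: [19]
STORE_FAST x → x=19. Stack: []
LOAD_CONST → push 11. Stack: [11]
LOAD_FAST c → push 19. Stack: [11, 19]
BINARY_OP & → 11 & 19 = 3. Stack: [3]
LOAD_FAST c → push 19. Stack: [3, 19]
BINARY_OP + → 3 + 19 = 22. Stack: [22]
STORE_FAST p → p=22. Stack: []
LOAD_FAST x → push 19. Stack: [19]
RETURN_VALUE → return 19.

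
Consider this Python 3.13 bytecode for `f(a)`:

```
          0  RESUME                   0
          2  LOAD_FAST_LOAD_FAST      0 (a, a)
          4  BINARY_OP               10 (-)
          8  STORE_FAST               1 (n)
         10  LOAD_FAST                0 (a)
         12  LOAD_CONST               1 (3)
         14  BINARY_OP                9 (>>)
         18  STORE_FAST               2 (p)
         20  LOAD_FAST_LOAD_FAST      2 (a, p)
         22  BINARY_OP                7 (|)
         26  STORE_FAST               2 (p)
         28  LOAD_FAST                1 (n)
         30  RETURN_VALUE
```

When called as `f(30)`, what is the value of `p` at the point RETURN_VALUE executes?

LOAD_FAST_LOAD_FAST a,a → push 30,30. Stack: [30, 30]
BINARY_OP - → 30 - 30 = 0. Stack: [0]
STORE_FAST n → n=0. Stack: []
LOAD_FAST a → push 30. Stack: [30]
LOAD_CONST → push 3. Stack: [30, 3]
BINARY_OP >> → 30 >> 3 = 3. Stack: [3]
STORE_FAST p → p=3. Stack: []
LOAD_FAST_LOAD_FAST a,p → push 30,3. Stack: [30, 3]
BINARY_OP | → 30 | 3 = 31. Stack: [31]
STORE_FAST p → p=31. Stack: []
LOAD_FAST n → push 0. Stack: [0]
RETURN_VALUE → return 0.

31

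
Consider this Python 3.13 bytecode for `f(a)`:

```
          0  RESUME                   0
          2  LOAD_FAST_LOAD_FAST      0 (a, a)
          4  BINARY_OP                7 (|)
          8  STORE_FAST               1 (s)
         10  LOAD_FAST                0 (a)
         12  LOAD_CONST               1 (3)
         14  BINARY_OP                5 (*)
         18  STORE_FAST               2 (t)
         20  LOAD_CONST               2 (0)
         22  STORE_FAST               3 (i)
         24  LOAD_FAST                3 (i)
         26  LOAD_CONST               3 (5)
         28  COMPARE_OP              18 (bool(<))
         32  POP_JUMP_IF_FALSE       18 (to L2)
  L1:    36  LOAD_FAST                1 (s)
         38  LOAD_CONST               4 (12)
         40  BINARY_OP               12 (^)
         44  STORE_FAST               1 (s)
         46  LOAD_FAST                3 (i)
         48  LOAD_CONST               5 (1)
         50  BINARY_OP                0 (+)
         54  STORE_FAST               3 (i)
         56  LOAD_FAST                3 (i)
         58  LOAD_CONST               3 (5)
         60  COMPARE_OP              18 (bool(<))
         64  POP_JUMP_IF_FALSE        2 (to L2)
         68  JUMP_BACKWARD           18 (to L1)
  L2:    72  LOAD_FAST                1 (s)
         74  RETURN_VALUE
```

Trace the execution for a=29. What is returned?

LOAD_FAST_LOAD_FAST a,a → push 29,29
BINARY_OP | → 29 | 29 = 29
STORE_FAST s → s=29
LOAD_FAST a → push 29
LOAD_CONST → push 3
BINARY_OP * → 29 * 3 = 87
STORE_FAST t → t=87
LOAD_CONST → push 0
STORE_FAST i → i=0
LOAD_FAST i → push 0
LOAD_CONST → push 5
COMPARE_OP bool(<) → 0 vs 5 = True
POP_JUMP_IF_FALSE → pop True; no jump
LOAD_FAST s → push 29
LOAD_CONST → push 12
BINARY_OP ^ → 29 ^ 12 = 17
STORE_FAST s → s=17
LOAD_FAST i → push 0
LOAD_CONST → push 1
BINARY_OP + → 0 + 1 = 1
STORE_FAST i → i=1
LOAD_FAST i → push 1
LOAD_CONST → push 5
COMPARE_OP bool(<) → 1 vs 5 = True
POP_JUMP_IF_FALSE → pop True; no jump
LOAD_FAST s → push 17
LOAD_CONST → push 12
BINARY_OP ^ → 17 ^ 12 = 29
STORE_FAST s → s=29
LOAD_FAST i → push 1
LOAD_CONST → push 1
BINARY_OP + → 1 + 1 = 2
STORE_FAST i → i=2
LOAD_FAST i → push 2
LOAD_CONST → push 5
COMPARE_OP bool(<) → 2 vs 5 = True
POP_JUMP_IF_FALSE → pop True; no jump
LOAD_FAST s → push 29
LOAD_CONST → push 12
BINARY_OP ^ → 29 ^ 12 = 17
STORE_FAST s → s=17
LOAD_FAST i → push 2
LOAD_CONST → push 1
BINARY_OP + → 2 + 1 = 3
STORE_FAST i → i=3
LOAD_FAST i → push 3
LOAD_CONST → push 5
COMPARE_OP bool(<) → 3 vs 5 = True
POP_JUMP_IF_FALSE → pop True; no jump
LOAD_FAST s → push 17
LOAD_CONST → push 12
BINARY_OP ^ → 17 ^ 12 = 29
STORE_FAST s → s=29
LOAD_FAST i → push 3
LOAD_CONST → push 1
BINARY_OP + → 3 + 1 = 4
STORE_FAST i → i=4
LOAD_FAST i → push 4
LOAD_CONST → push 5
COMPARE_OP bool(<) → 4 vs 5 = True
POP_JUMP_IF_FALSE → pop True; no jump
LOAD_FAST s → push 29
LOAD_CONST → push 12
BINARY_OP ^ → 29 ^ 12 = 17
STORE_FAST s → s=17
LOAD_FAST i → push 4
LOAD_CONST → push 1
BINARY_OP + → 4 + 1 = 5
STORE_FAST i → i=5
LOAD_FAST i → push 5
LOAD_CONST → push 5
COMPARE_OP bool(<) → 5 vs 5 = False
POP_JUMP_IF_FALSE → pop False; jump
LOAD_FAST s → push 17
RETURN_VALUE → return 17.

17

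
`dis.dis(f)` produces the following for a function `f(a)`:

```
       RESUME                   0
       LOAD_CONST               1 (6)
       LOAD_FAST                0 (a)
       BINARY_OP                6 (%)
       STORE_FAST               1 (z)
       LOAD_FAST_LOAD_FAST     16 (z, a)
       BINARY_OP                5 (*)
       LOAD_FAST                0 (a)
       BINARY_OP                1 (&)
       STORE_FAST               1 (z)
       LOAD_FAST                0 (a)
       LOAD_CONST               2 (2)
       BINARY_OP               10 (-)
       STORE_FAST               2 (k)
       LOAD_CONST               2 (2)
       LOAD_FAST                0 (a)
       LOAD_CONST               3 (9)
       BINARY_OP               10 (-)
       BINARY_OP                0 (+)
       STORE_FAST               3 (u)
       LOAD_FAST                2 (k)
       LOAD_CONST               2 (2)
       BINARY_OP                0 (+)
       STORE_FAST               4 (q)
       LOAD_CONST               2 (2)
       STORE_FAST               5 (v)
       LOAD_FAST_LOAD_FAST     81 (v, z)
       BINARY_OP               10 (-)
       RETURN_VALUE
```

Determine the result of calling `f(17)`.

LOAD_CONST → push 6. Stack: [6]
LOAD_FAST a → push 17. Stack: [6, 17]
BINARY_OP % → 6 % 17 = 6. Stack: [6]
STORE_FAST z → z=6. Stack: []
LOAD_FAST_LOAD_FAST z,a → push 6,17. Stack: [6, 17]
BINARY_OP * → 6 * 17 = 102. Stack: [102]
LOAD_FAST a → push 17. Stack: [102, 17]
BINARY_OP & → 102 & 17 = 0. Stack: [0]
STORE_FAST z → z=0. Stack: []
LOAD_FAST a → push 17. Stack: [17]
LOAD_CONST → push 2. Stack: [17, 2]
BINARY_OP - → 17 - 2 = 15. Stack: [15]
STORE_FAST k → k=15. Stack: []
LOAD_CONST → push 2. Stack: [2]
LOAD_FAST a → push 17. Stack: [2, 17]
LOAD_CONST → push 9. Stack: [2, 17, 9]
BINARY_OP - → 17 - 9 = 8. Stack: [2, 8]
BINARY_OP + → 2 + 8 = 10. Stack: [10]
STORE_FAST u → u=10. Stack: []
LOAD_FAST k → push 15. Stack: [15]
LOAD_CONST → push 2. Stack: [15, 2]
BINARY_OP + → 15 + 2 = 17. Stack: [17]
STORE_FAST q → q=17. Stack: []
LOAD_CONST → push 2. Stack: [2]
STORE_FAST v → v=2. Stack: []
LOAD_FAST_LOAD_FAST v,z → push 2,0. Stack: [2, 0]
BINARY_OP - → 2 - 0 = 2. Stack: [2]
RETURN_VALUE → return 2.

2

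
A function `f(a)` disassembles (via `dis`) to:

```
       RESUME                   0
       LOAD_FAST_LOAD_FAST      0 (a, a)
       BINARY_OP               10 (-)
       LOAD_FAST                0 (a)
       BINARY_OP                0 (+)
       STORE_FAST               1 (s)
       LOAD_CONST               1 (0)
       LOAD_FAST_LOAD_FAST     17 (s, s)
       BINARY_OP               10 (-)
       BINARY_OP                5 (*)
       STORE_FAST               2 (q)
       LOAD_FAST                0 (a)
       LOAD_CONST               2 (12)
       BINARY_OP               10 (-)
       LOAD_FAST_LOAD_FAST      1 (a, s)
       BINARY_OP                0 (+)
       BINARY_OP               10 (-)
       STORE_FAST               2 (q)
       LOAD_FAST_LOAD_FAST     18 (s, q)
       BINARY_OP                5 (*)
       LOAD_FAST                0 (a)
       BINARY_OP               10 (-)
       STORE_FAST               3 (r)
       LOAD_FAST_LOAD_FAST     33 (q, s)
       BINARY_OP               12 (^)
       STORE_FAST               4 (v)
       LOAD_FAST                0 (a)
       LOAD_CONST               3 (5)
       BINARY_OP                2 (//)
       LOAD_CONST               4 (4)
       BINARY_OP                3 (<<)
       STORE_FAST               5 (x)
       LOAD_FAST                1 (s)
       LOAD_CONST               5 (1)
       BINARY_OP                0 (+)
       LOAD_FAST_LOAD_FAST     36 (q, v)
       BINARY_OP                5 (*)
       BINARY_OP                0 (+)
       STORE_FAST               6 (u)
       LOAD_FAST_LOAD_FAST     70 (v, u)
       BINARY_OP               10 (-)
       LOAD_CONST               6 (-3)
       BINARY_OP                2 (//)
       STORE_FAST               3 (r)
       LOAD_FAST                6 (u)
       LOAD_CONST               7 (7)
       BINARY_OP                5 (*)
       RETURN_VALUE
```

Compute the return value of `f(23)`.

13398

LOAD_FAST_LOAD_FAST a,a → push 23,23. Stack: [23, 23]
BINARY_OP - → 23 - 23 = 0. Stack: [0]
LOAD_FAST a → push 23. Stack: [0, 23]
BINARY_OP + → 0 + 23 = 23. Stack: [23]
STORE_FAST s → s=23. Stack: []
LOAD_CONST → push 0. Stack: [0]
LOAD_FAST_LOAD_FAST s,s → push 23,23. Stack: [0, 23, 23]
BINARY_OP - → 23 - 23 = 0. Stack: [0, 0]
BINARY_OP * → 0 * 0 = 0. Stack: [0]
STORE_FAST q → q=0. Stack: []
LOAD_FAST a → push 23. Stack: [23]
LOAD_CONST → push 12. Stack: [23, 12]
BINARY_OP - → 23 - 12 = 11. Stack: [11]
LOAD_FAST_LOAD_FAST a,s → push 23,23. Stack: [11, 23, 23]
BINARY_OP + → 23 + 23 = 46. Stack: [11, 46]
BINARY_OP - → 11 - 46 = -35. Stack: [-35]
STORE_FAST q → q=-35. Stack: []
LOAD_FAST_LOAD_FAST s,q → push 23,-35. Stack: [23, -35]
BINARY_OP * → 23 * -35 = -805. Stack: [-805]
LOAD_FAST a → push 23. Stack: [-805, 23]
BINARY_OP - → -805 - 23 = -828. Stack: [-828]
STORE_FAST r → r=-828. Stack: []
LOAD_FAST_LOAD_FAST q,s → push -35,23. Stack: [-35, 23]
BINARY_OP ^ → -35 ^ 23 = -54. Stack: [-54]
STORE_FAST v → v=-54. Stack: []
LOAD_FAST a → push 23. Stack: [23]
LOAD_CONST → push 5. Stack: [23, 5]
BINARY_OP // → 23 // 5 = 4. Stack: [4]
LOAD_CONST → push 4. Stack: [4, 4]
BINARY_OP << → 4 << 4 = 64. Stack: [64]
STORE_FAST x → x=64. Stack: []
LOAD_FAST s → push 23. Stack: [23]
LOAD_CONST → push 1. Stack: [23, 1]
BINARY_OP + → 23 + 1 = 24. Stack: [24]
LOAD_FAST_LOAD_FAST q,v → push -35,-54. Stack: [24, -35, -54]
BINARY_OP * → -35 * -54 = 1890. Stack: [24, 1890]
BINARY_OP + → 24 + 1890 = 1914. Stack: [1914]
STORE_FAST u → u=1914. Stack: []
LOAD_FAST_LOAD_FAST v,u → push -54,1914. Stack: [-54, 1914]
BINARY_OP - → -54 - 1914 = -1968. Stack: [-1968]
LOAD_CONST → push -3. Stack: [-1968, -3]
BINARY_OP // → -1968 // -3 = 656. Stack: [656]
STORE_FAST r → r=656. Stack: []
LOAD_FAST u → push 1914. Stack: [1914]
LOAD_CONST → push 7. Stack: [1914, 7]
BINARY_OP * → 1914 * 7 = 13398. Stack: [13398]
RETURN_VALUE → return 13398.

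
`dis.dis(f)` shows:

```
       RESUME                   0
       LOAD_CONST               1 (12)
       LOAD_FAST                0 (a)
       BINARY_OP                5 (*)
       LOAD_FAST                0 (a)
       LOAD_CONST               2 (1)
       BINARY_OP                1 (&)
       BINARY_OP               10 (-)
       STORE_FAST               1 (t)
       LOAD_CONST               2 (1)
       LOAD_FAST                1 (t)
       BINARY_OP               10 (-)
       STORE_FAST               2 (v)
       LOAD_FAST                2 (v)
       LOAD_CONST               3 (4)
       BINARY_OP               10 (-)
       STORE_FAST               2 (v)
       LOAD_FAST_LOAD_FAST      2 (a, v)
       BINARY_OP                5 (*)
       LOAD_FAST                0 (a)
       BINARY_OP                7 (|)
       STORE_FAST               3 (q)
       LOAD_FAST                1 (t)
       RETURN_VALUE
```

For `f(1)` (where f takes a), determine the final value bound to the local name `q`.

LOAD_CONST → push 12. Stack: [12]
LOAD_FAST a → push 1. Stack: [12, 1]
BINARY_OP * → 12 * 1 = 12. Stack: [12]
LOAD_FAST a → push 1. Stack: [12, 1]
LOAD_CONST → push 1. Stack: [12, 1, 1]
BINARY_OP & → 1 & 1 = 1. Stack: [12, 1]
BINARY_OP - → 12 - 1 = 11. Stack: [11]
STORE_FAST t → t=11. Stack: []
LOAD_CONST → push 1. Stack: [1]
LOAD_FAST t → push 11. Stack: [1, 11]
BINARY_OP - → 1 - 11 = -10. Stack: [-10]
STORE_FAST v → v=-10. Stack: []
LOAD_FAST v → push -10. Stack: [-10]
LOAD_CONST → push 4. Stack: [-10, 4]
BINARY_OP - → -10 - 4 = -14. Stack: [-14]
STORE_FAST v → v=-14. Stack: []
LOAD_FAST_LOAD_FAST a,v → push 1,-14. Stack: [1, -14]
BINARY_OP * → 1 * -14 = -14. Stack: [-14]
LOAD_FAST a → push 1. Stack: [-14, 1]
BINARY_OP | → -14 | 1 = -13. Stack: [-13]
STORE_FAST q → q=-13. Stack: []
LOAD_FAST t → push 11. Stack: [11]
RETURN_VALUE → return 11.

-13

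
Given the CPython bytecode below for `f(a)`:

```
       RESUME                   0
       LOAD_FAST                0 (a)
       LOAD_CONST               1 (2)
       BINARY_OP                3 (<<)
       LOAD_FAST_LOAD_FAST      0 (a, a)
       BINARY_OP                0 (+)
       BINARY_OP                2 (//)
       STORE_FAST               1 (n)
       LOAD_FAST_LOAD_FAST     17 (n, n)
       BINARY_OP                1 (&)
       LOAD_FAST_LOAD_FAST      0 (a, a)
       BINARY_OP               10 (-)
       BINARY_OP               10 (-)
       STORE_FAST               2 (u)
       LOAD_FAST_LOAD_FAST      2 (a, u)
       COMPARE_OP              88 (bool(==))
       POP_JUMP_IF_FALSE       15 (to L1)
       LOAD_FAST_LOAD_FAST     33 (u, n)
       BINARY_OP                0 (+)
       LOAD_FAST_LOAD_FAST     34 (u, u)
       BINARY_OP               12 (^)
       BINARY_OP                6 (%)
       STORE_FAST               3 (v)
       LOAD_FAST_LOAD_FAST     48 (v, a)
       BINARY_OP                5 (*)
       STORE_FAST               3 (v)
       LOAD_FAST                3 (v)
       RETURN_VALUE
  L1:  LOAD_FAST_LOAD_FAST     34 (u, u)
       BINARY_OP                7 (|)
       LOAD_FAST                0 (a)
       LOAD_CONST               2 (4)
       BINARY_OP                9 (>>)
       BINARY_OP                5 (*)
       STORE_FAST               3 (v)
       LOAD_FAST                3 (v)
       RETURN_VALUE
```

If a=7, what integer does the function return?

0

LOAD_FAST a → push 7. Stack: [7]
LOAD_CONST → push 2. Stack: [7, 2]
BINARY_OP << → 7 << 2 = 28. Stack: [28]
LOAD_FAST_LOAD_FAST a,a → push 7,7. Stack: [28, 7, 7]
BINARY_OP + → 7 + 7 = 14. Stack: [28, 14]
BINARY_OP // → 28 // 14 = 2. Stack: [2]
STORE_FAST n → n=2. Stack: []
LOAD_FAST_LOAD_FAST n,n → push 2,2. Stack: [2, 2]
BINARY_OP & → 2 & 2 = 2. Stack: [2]
LOAD_FAST_LOAD_FAST a,a → push 7,7. Stack: [2, 7, 7]
BINARY_OP - → 7 - 7 = 0. Stack: [2, 0]
BINARY_OP - → 2 - 0 = 2. Stack: [2]
STORE_FAST u → u=2. Stack: []
LOAD_FAST_LOAD_FAST a,u → push 7,2. Stack: [7, 2]
COMPARE_OP bool(==) → 7 vs 2 = False. Stack: [False]
POP_JUMP_IF_FALSE → pop False; jump. Stack: []
LOAD_FAST_LOAD_FAST u,u → push 2,2. Stack: [2, 2]
BINARY_OP | → 2 | 2 = 2. Stack: [2]
LOAD_FAST a → push 7. Stack: [2, 7]
LOAD_CONST → push 4. Stack: [2, 7, 4]
BINARY_OP >> → 7 >> 4 = 0. Stack: [2, 0]
BINARY_OP * → 2 * 0 = 0. Stack: [0]
STORE_FAST v → v=0. Stack: []
LOAD_FAST v → push 0. Stack: [0]
RETURN_VALUE → return 0.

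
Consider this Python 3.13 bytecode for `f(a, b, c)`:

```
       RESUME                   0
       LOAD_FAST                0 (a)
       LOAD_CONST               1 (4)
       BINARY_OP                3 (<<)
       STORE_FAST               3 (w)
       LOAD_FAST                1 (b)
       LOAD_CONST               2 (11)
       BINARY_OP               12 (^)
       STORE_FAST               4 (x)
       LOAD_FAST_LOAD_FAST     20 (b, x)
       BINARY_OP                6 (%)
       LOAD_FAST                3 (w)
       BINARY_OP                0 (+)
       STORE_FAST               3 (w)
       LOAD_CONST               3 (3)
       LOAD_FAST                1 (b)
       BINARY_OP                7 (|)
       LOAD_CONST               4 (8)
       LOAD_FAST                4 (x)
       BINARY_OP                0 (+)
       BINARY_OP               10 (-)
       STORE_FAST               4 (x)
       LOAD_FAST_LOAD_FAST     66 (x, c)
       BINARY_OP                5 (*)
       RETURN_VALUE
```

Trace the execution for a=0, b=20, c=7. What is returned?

-112

LOAD_FAST a → push 0. Stack: [0]
LOAD_CONST → push 4. Stack: [0, 4]
BINARY_OP << → 0 << 4 = 0. Stack: [0]
STORE_FAST w → w=0. Stack: []
LOAD_FAST b → push 20. Stack: [20]
LOAD_CONST → push 11. Stack: [20, 11]
BINARY_OP ^ → 20 ^ 11 = 31. Stack: [31]
STORE_FAST x → x=31. Stack: []
LOAD_FAST_LOAD_FAST b,x → push 20,31. Stack: [20, 31]
BINARY_OP % → 20 % 31 = 20. Stack: [20]
LOAD_FAST w → push 0. Stack: [20, 0]
BINARY_OP + → 20 + 0 = 20. Stack: [20]
STORE_FAST w → w=20. Stack: []
LOAD_CONST → push 3. Stack: [3]
LOAD_FAST b → push 20. Stack: [3, 20]
BINARY_OP | → 3 | 20 = 23. Stack: [23]
LOAD_CONST → push 8. Stack: [23, 8]
LOAD_FAST x → push 31. Stack: [23, 8, 31]
BINARY_OP + → 8 + 31 = 39. Stack: [23, 39]
BINARY_OP - → 23 - 39 = -16. Stack: [-16]
STORE_FAST x → x=-16. Stack: []
LOAD_FAST_LOAD_FAST x,c → push -16,7. Stack: [-16, 7]
BINARY_OP * → -16 * 7 = -112. Stack: [-112]
RETURN_VALUE → return -112.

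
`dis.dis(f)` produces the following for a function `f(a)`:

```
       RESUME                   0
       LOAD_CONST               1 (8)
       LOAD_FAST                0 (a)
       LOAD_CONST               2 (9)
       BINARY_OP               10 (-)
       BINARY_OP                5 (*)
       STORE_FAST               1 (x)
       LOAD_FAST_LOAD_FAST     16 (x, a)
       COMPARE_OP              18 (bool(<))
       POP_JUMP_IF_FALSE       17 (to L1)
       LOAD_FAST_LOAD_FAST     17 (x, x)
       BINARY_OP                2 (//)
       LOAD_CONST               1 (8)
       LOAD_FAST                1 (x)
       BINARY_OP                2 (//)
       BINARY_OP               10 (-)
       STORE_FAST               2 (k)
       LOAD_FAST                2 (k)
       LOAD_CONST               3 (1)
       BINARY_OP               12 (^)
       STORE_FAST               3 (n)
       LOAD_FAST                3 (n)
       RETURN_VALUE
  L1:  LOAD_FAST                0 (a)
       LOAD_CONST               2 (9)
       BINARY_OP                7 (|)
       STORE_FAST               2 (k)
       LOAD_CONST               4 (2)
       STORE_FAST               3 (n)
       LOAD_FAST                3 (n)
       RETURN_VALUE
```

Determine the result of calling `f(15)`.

LOAD_CONST → push 8. Stack: [8]
LOAD_FAST a → push 15. Stack: [8, 15]
LOAD_CONST → push 9. Stack: [8, 15, 9]
BINARY_OP - → 15 - 9 = 6. Stack: [8, 6]
BINARY_OP * → 8 * 6 = 48. Stack: [48]
STORE_FAST x → x=48. Stack: []
LOAD_FAST_LOAD_FAST x,a → push 48,15. Stack: [48, 15]
COMPARE_OP bool(<) → 48 vs 15 = False. Stack: [False]
POP_JUMP_IF_FALSE → pop False; jump. Stack: []
LOAD_FAST a → push 15. Stack: [15]
LOAD_CONST → push 9. Stack: [15, 9]
BINARY_OP | → 15 | 9 = 15. Stack: [15]
STORE_FAST k → k=15. Stack: []
LOAD_CONST → push 2. Stack: [2]
STORE_FAST n → n=2. Stack: []
LOAD_FAST n → push 2. Stack: [2]
RETURN_VALUE → return 2.

2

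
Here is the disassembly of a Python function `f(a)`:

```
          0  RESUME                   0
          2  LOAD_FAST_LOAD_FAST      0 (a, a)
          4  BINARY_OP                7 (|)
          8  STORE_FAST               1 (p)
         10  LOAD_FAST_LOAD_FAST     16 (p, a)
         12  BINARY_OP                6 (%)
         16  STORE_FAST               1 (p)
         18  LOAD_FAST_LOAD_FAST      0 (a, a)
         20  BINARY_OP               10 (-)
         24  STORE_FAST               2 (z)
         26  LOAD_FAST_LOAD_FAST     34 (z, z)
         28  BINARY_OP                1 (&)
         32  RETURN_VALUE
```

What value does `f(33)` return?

LOAD_FAST_LOAD_FAST a,a → push 33,33. Stack: [33, 33]
BINARY_OP | → 33 | 33 = 33. Stack: [33]
STORE_FAST p → p=33. Stack: []
LOAD_FAST_LOAD_FAST p,a → push 33,33. Stack: [33, 33]
BINARY_OP % → 33 % 33 = 0. Stack: [0]
STORE_FAST p → p=0. Stack: []
LOAD_FAST_LOAD_FAST a,a → push 33,33. Stack: [33, 33]
BINARY_OP - → 33 - 33 = 0. Stack: [0]
STORE_FAST z → z=0. Stack: []
LOAD_FAST_LOAD_FAST z,z → push 0,0. Stack: [0, 0]
BINARY_OP & → 0 & 0 = 0. Stack: [0]
RETURN_VALUE → return 0.

0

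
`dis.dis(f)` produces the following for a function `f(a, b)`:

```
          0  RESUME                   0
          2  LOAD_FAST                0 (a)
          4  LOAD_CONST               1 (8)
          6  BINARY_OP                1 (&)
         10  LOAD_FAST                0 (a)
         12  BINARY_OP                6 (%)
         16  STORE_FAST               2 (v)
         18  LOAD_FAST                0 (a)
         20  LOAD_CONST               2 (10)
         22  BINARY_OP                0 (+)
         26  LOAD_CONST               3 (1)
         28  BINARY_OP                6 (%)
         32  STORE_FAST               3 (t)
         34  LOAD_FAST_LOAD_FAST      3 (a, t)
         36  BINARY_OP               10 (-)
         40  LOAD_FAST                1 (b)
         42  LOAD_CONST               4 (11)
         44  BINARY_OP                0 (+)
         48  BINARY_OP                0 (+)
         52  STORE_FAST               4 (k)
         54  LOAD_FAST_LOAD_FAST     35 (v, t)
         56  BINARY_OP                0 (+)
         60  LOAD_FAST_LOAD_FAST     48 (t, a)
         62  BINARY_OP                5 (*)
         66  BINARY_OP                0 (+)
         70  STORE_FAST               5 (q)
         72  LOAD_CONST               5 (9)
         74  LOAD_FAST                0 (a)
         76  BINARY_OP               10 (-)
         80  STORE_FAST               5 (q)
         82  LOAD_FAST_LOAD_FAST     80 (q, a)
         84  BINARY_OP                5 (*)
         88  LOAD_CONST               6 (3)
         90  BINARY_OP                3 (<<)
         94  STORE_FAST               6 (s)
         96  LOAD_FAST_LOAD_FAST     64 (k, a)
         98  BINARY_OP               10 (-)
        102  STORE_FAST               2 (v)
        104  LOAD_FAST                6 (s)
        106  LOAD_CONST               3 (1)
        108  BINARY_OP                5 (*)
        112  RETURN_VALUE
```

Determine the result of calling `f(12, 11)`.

LOAD_FAST a → push 12. Stack: [12]
LOAD_CONST → push 8. Stack: [12, 8]
BINARY_OP & → 12 & 8 = 8. Stack: [8]
LOAD_FAST a → push 12. Stack: [8, 12]
BINARY_OP % → 8 % 12 = 8. Stack: [8]
STORE_FAST v → v=8. Stack: []
LOAD_FAST a → push 12. Stack: [12]
LOAD_CONST → push 10. Stack: [12, 10]
BINARY_OP + → 12 + 10 = 22. Stack: [22]
LOAD_CONST → push 1. Stack: [22, 1]
BINARY_OP % → 22 % 1 = 0. Stack: [0]
STORE_FAST t → t=0. Stack: []
LOAD_FAST_LOAD_FAST a,t → push 12,0. Stack: [12, 0]
BINARY_OP - → 12 - 0 = 12. Stack: [12]
LOAD_FAST b → push 11. Stack: [12, 11]
LOAD_CONST → push 11. Stack: [12, 11, 11]
BINARY_OP + → 11 + 11 = 22. Stack: [12, 22]
BINARY_OP + → 12 + 22 = 34. Stack: [34]
STORE_FAST k → k=34. Stack: []
LOAD_FAST_LOAD_FAST v,t → push 8,0. Stack: [8, 0]
BINARY_OP + → 8 + 0 = 8. Stack: [8]
LOAD_FAST_LOAD_FAST t,a → push 0,12. Stack: [8, 0, 12]
BINARY_OP * → 0 * 12 = 0. Stack: [8, 0]
BINARY_OP + → 8 + 0 = 8. Stack: [8]
STORE_FAST q → q=8. Stack: []
LOAD_CONST → push 9. Stack: [9]
LOAD_FAST a → push 12. Stack: [9, 12]
BINARY_OP - → 9 - 12 = -3. Stack: [-3]
STORE_FAST q → q=-3. Stack: []
LOAD_FAST_LOAD_FAST q,a → push -3,12. Stack: [-3, 12]
BINARY_OP * → -3 * 12 = -36. Stack: [-36]
LOAD_CONST → push 3. Stack: [-36, 3]
BINARY_OP << → -36 << 3 = -288. Stack: [-288]
STORE_FAST s → s=-288. Stack: []
LOAD_FAST_LOAD_FAST k,a → push 34,12. Stack: [34, 12]
BINARY_OP - → 34 - 12 = 22. Stack: [22]
STORE_FAST v → v=22. Stack: []
LOAD_FAST s → push -288. Stack: [-288]
LOAD_CONST → push 1. Stack: [-288, 1]
BINARY_OP * → -288 * 1 = -288. Stack: [-288]
RETURN_VALUE → return -288.

-288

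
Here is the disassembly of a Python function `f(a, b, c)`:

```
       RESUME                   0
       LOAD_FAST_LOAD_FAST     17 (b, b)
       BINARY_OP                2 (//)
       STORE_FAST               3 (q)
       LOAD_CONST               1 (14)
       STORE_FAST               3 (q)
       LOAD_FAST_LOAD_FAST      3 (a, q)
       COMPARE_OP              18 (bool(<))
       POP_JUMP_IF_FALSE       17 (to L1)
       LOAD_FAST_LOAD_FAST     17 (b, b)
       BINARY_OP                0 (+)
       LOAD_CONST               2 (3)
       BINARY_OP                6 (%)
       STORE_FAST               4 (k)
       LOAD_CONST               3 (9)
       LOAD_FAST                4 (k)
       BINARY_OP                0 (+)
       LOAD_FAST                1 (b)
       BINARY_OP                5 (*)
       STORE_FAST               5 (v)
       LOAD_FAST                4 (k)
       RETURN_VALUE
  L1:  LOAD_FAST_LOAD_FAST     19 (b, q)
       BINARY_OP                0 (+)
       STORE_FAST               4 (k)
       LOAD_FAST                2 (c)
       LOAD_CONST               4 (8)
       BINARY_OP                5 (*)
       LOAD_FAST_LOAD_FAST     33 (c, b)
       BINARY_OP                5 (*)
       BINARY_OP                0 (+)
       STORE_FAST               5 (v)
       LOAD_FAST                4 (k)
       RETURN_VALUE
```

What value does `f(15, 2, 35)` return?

LOAD_FAST_LOAD_FAST b,b → push 2,2. Stack: [2, 2]
BINARY_OP // → 2 // 2 = 1. Stack: [1]
STORE_FAST q → q=1. Stack: []
LOAD_CONST → push 14. Stack: [14]
STORE_FAST q → q=14. Stack: []
LOAD_FAST_LOAD_FAST a,q → push 15,14. Stack: [15, 14]
COMPARE_OP bool(<) → 15 vs 14 = False. Stack: [False]
POP_JUMP_IF_FALSE → pop False; jump. Stack: []
LOAD_FAST_LOAD_FAST b,q → push 2,14. Stack: [2, 14]
BINARY_OP + → 2 + 14 = 16. Stack: [16]
STORE_FAST k → k=16. Stack: []
LOAD_FAST c → push 35. Stack: [35]
LOAD_CONST → push 8. Stack: [35, 8]
BINARY_OP * → 35 * 8 = 280. Stack: [280]
LOAD_FAST_LOAD_FAST c,b → push 35,2. Stack: [280, 35, 2]
BINARY_OP * → 35 * 2 = 70. Stack: [280, 70]
BINARY_OP + → 280 + 70 = 350. Stack: [350]
STORE_FAST v → v=350. Stack: []
LOAD_FAST k → push 16. Stack: [16]
RETURN_VALUE → return 16.

16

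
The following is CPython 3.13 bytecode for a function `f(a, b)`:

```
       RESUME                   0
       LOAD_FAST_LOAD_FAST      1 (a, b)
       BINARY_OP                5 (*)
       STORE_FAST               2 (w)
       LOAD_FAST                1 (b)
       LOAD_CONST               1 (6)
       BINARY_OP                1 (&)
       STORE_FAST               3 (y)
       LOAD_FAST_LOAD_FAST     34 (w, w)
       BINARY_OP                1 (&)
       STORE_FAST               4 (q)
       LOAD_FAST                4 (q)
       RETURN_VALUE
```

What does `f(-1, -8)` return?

LOAD_FAST_LOAD_FAST a,b → push -1,-8. Stack: [-1, -8]
BINARY_OP * → -1 * -8 = 8. Stack: [8]
STORE_FAST w → w=8. Stack: []
LOAD_FAST b → push -8. Stack: [-8]
LOAD_CONST → push 6. Stack: [-8, 6]
BINARY_OP & → -8 & 6 = 0. Stack: [0]
STORE_FAST y → y=0. Stack: []
LOAD_FAST_LOAD_FAST w,w → push 8,8. Stack: [8, 8]
BINARY_OP & → 8 & 8 = 8. Stack: [8]
STORE_FAST q → q=8. Stack: []
LOAD_FAST q → push 8. Stack: [8]
RETURN_VALUE → return 8.

8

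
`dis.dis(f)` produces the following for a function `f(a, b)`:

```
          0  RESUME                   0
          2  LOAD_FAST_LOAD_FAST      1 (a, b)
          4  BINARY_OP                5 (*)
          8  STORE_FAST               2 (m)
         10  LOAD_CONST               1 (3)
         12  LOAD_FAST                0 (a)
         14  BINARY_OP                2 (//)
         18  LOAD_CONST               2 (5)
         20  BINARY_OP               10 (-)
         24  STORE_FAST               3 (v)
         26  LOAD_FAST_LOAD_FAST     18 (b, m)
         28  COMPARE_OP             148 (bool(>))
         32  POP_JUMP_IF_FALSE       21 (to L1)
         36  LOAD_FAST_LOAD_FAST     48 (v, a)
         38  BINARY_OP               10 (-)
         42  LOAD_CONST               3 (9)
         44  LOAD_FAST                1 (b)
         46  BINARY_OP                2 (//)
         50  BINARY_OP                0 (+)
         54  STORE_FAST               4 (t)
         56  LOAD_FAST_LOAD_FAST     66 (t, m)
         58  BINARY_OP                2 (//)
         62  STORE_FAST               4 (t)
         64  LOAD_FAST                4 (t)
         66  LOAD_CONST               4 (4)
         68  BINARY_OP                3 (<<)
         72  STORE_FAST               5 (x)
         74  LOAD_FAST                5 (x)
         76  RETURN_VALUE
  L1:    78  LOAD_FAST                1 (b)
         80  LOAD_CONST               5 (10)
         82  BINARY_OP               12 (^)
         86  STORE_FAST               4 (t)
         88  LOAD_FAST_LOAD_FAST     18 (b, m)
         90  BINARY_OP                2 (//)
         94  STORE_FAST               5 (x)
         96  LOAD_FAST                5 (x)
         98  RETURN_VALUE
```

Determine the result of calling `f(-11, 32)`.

LOAD_FAST_LOAD_FAST a,b → push -11,32. Stack: [-11, 32]
BINARY_OP * → -11 * 32 = -352. Stack: [-352]
STORE_FAST m → m=-352. Stack: []
LOAD_CONST → push 3. Stack: [3]
LOAD_FAST a → push -11. Stack: [3, -11]
BINARY_OP // → 3 // -11 = -1. Stack: [-1]
LOAD_CONST → push 5. Stack: [-1, 5]
BINARY_OP - → -1 - 5 = -6. Stack: [-6]
STORE_FAST v → v=-6. Stack: []
LOAD_FAST_LOAD_FAST b,m → push 32,-352. Stack: [32, -352]
COMPARE_OP bool(>) → 32 vs -352 = True. Stack: [True]
POP_JUMP_IF_FALSE → pop True; no jump. Stack: []
LOAD_FAST_LOAD_FAST v,a → push -6,-11. Stack: [-6, -11]
BINARY_OP - → -6 - -11 = 5. Stack: [5]
LOAD_CONST → push 9. Stack: [5, 9]
LOAD_FAST b → push 32. Stack: [5, 9, 32]
BINARY_OP // → 9 // 32 = 0. Stack: [5, 0]
BINARY_OP + → 5 + 0 = 5. Stack: [5]
STORE_FAST t → t=5. Stack: []
LOAD_FAST_LOAD_FAST t,m → push 5,-352. Stack: [5, -352]
BINARY_OP // → 5 // -352 = -1. Stack: [-1]
STORE_FAST t → t=-1. Stack: []
LOAD_FAST t → push -1. Stack: [-1]
LOAD_CONST → push 4. Stack: [-1, 4]
BINARY_OP << → -1 << 4 = -16. Stack: [-16]
STORE_FAST x → x=-16. Stack: []
LOAD_FAST x → push -16. Stack: [-16]
RETURN_VALUE → return -16.

-16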